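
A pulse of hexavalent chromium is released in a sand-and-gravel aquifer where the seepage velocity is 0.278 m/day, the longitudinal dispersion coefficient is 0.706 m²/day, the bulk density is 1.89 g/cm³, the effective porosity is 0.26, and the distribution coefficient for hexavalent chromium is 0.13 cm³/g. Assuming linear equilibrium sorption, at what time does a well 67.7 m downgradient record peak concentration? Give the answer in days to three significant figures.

456 days

Retardation factor R = 1 + ρ_b·K_d/n = 1 + 1.89 × 0.13/0.26 = 1.945.
Sorption retards both mechanisms: v_R = v/R = 0.1429 m/day, D_R = D/R = 0.3630 m²/day.
Peak time from v_R²t² + 2D_R t − x² = 0: t = (√(D_R² + v_R²x²) − D_R)/v_R².
√(D_R² + v_R²x²) = √(0.3630² + 0.1429² × 67.7²) = 9.681; v_R² = 0.02042.
t = (9.681 − 0.3630)/0.02042 = 456 days.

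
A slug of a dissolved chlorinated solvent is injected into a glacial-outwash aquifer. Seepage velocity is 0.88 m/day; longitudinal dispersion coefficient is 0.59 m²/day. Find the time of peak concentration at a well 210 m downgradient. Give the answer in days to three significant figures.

For the 1D instantaneous-source solution, setting ∂C/∂t = 0 at fixed x gives v²t² + 2Dt − x² = 0, so t = (√(D² + v²x²) − D)/v².
√(D² + v²x²) = √(0.59² + 0.88² × 210²) = 184.8; v² = 0.7744.
t = (184.8 − 0.59)/0.7744 = 238 days (vs. the pure-advection estimate x/v = 239 d).

238 days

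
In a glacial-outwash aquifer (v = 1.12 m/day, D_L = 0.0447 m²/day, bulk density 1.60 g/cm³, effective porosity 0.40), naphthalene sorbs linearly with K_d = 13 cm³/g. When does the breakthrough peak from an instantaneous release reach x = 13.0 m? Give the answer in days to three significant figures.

Retardation factor R = 1 + ρ_b·K_d/n = 1 + 1.60 × 13/0.40 = 53.00.
Sorption retards both mechanisms: v_R = v/R = 0.02113 m/day, D_R = D/R = 0.0008434 m²/day.
Peak time from v_R²t² + 2D_R t − x² = 0: t = (√(D_R² + v_R²x²) − D_R)/v_R².
√(D_R² + v_R²x²) = √(0.0008434² + 0.02113² × 13.0²) = 0.2747; v_R² = 0.0004465.
t = (0.2747 − 0.0008434)/0.0004465 = 613 days.

613 days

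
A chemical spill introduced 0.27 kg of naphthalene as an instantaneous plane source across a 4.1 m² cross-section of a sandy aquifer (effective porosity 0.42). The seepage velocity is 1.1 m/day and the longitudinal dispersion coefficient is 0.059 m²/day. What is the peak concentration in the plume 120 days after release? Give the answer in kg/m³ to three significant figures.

The peak of an instantaneous 1D plume sits at x = vt; there the Gaussian factor is 1 and C_max = M/(n_e·A·√(4πDt)), where n_e·A is the pore area the mass is dissolved in.
√(4πDt) = √(4π × 0.059 × 120) = 9.432 m, so C_max = 0.27/(0.42 × 4.1 × 9.432) = 0.0166 kg/m³.

0.0166 kg/m³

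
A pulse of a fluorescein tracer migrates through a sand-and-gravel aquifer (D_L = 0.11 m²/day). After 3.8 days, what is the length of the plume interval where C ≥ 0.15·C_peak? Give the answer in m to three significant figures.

3.56 m

The plume is Gaussian with σ = √(2Dt) = √(2 × 0.11 × 3.8) = 0.9143 m.
C/C_peak = exp(−Δx²/(2σ²)) = 0.15 ⇒ Δx = σ·√(−2 ln 0.15) = 0.9143 × 1.948 = 1.781 m.
Width = 2Δx = 3.56 m.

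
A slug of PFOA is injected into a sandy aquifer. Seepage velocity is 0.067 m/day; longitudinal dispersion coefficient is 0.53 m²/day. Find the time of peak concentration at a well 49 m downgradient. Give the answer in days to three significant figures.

For the 1D instantaneous-source solution, setting ∂C/∂t = 0 at fixed x gives v²t² + 2Dt − x² = 0, so t = (√(D² + v²x²) − D)/v².
√(D² + v²x²) = √(0.53² + 0.067² × 49²) = 3.326; v² = 0.004489.
t = (3.326 − 0.53)/0.004489 = 623 days (vs. the pure-advection estimate x/v = 731 d).

623 days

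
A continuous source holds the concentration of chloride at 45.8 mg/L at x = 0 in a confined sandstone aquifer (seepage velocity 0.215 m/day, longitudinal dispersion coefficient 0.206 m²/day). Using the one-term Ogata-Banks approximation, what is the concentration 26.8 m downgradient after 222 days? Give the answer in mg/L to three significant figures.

45.1 mg/L

For a continuous step input, C/C₀ ≈ ½·erfc((x−vt)/(2√(Dt))).
vt = 0.215 × 222 = 47.73 m and 2√(Dt) = 2√(0.206 × 222) = 13.53 m.
Argument (x−vt)/(2√(Dt)) = (26.8 − 47.73)/13.53 = -1.547; ½·erfc(-1.547) = 0.9857.
C = 45.8 × 0.9857 = 45.1 mg/L.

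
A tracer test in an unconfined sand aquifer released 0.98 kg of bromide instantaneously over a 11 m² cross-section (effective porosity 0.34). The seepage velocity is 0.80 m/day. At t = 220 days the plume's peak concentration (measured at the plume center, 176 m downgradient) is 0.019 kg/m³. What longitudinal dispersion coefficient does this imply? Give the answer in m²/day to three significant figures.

0.0688 m²/day

At the plume center C_max = M/(n_e·A·√(4πDt)), so D = M²/(4πt·(n_e·A·C_max)²).
n_e·A·C_max = 0.34 × 11 × 0.019 = 0.07106 kg/m.
D = 0.98²/(4π × 220 × 0.07106²) = 0.0688 m²/day.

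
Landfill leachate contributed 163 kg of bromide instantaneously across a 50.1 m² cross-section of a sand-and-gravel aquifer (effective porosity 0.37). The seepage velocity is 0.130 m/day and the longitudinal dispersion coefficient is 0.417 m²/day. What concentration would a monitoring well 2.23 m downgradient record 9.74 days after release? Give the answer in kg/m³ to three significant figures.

For an instantaneous plane source, C(x,t) = M/(n_e·A·√(4πDt)) · exp(−(x−vt)²/(4Dt)), with n_e·A the pore (flow) area.
Plume center vt = 0.130 × 9.74 = 1.2662 m, so the well at 2.23 m is 0.9638 m downgradient of the peak.
√(4πDt) = 7.144 m, giving peak height M/(n_e·A·√(4πDt)) = 163/(0.37 × 50.1 × 7.144) = 1.231 kg/m³.
(x−vt)²/(4Dt) = (0.9638)²/(4 × 0.417 × 9.74) = 0.05718; exp(−0.05718) = 0.9444.
C = 1.231 × 0.9444 = 1.16 kg/m³.

1.16 kg/m³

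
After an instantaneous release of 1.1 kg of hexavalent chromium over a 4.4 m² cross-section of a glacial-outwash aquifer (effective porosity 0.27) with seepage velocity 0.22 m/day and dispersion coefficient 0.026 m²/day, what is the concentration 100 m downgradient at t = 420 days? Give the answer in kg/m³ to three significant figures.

For an instantaneous plane source, C(x,t) = M/(n_e·A·√(4πDt)) · exp(−(x−vt)²/(4Dt)), with n_e·A the pore (flow) area.
Plume center vt = 0.22 × 420 = 92.4 m, so the well at 100 m is 7.6 m downgradient of the peak.
√(4πDt) = 11.71 m, giving peak height M/(n_e·A·√(4πDt)) = 1.1/(0.27 × 4.4 × 11.71) = 0.07907 kg/m³.
(x−vt)²/(4Dt) = (7.6)²/(4 × 0.026 × 420) = 1.322; exp(−1.322) = 0.2666.
C = 0.07907 × 0.2666 = 0.0211 kg/m³.

0.0211 kg/m³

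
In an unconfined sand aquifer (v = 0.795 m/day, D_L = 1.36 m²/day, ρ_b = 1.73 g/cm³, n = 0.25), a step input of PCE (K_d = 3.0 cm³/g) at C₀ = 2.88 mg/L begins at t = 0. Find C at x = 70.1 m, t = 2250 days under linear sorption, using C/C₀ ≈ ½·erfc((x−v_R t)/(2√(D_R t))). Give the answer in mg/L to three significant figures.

2.20 mg/L

Retardation factor R = 1 + ρ_b·K_d/n = 1 + 1.73 × 3.0/0.25 = 21.76.
Sorption retards both mechanisms: v_R = v/R = 0.03653 m/day, D_R = D/R = 0.06250 m²/day.
v_R·t = 0.03653 × 2250 = 82.1925 m; 2√(D_R t) = 23.72 m; argument = (70.1 − 82.1925)/23.72 = -0.5098.
C = C₀ × ½·erfc(-0.5098) = 2.88 × 0.7645 = 2.20 mg/L.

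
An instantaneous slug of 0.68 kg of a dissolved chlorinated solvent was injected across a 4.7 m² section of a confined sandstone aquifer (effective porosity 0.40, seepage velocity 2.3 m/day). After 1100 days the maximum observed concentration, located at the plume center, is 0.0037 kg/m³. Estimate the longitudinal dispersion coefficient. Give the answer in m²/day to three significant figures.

0.691 m²/day

At the plume center C_max = M/(n_e·A·√(4πDt)), so D = M²/(4πt·(n_e·A·C_max)²).
n_e·A·C_max = 0.40 × 4.7 × 0.0037 = 0.006956 kg/m.
D = 0.68²/(4π × 1100 × 0.006956²) = 0.691 m²/day.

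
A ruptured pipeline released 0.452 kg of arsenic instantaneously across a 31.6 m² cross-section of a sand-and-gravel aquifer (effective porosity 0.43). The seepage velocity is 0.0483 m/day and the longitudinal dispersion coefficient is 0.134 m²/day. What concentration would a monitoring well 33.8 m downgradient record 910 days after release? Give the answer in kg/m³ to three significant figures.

0.000688 kg/m³

For an instantaneous plane source, C(x,t) = M/(n_e·A·√(4πDt)) · exp(−(x−vt)²/(4Dt)), with n_e·A the pore (flow) area.
Plume center vt = 0.0483 × 910 = 43.953 m, so the well at 33.8 m is 10.153 m upgradient of the peak.
√(4πDt) = 39.15 m, giving peak height M/(n_e·A·√(4πDt)) = 0.452/(0.43 × 31.6 × 39.15) = 0.0008497 kg/m³.
(x−vt)²/(4Dt) = (-10.153)²/(4 × 0.134 × 910) = 0.2113; exp(−0.2113) = 0.8095.
C = 0.0008497 × 0.8095 = 0.000688 kg/m³.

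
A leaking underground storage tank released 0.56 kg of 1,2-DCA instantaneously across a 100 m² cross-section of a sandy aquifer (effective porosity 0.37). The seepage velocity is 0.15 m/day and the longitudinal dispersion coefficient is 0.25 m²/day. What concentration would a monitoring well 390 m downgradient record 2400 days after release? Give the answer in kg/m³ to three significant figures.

For an instantaneous plane source, C(x,t) = M/(n_e·A·√(4πDt)) · exp(−(x−vt)²/(4Dt)), with n_e·A the pore (flow) area.
Plume center vt = 0.15 × 2400 = 360 m, so the well at 390 m is 30 m downgradient of the peak.
√(4πDt) = 86.83 m, giving peak height M/(n_e·A·√(4πDt)) = 0.56/(0.37 × 100 × 86.83) = 0.0001743 kg/m³.
(x−vt)²/(4Dt) = (30)²/(4 × 0.25 × 2400) = 0.3750; exp(−0.3750) = 0.6873.
C = 0.0001743 × 0.6873 = 0.000120 kg/m³.

0.000120 kg/m³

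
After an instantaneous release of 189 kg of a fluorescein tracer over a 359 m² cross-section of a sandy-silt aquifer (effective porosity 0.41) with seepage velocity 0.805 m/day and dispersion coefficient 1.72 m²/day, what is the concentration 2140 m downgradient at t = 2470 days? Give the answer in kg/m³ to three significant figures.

0.00144 kg/m³

For an instantaneous plane source, C(x,t) = M/(n_e·A·√(4πDt)) · exp(−(x−vt)²/(4Dt)), with n_e·A the pore (flow) area.
Plume center vt = 0.805 × 2470 = 1988.35 m, so the well at 2140 m is 151.65 m downgradient of the peak.
√(4πDt) = 231.1 m, giving peak height M/(n_e·A·√(4πDt)) = 189/(0.41 × 359 × 231.1) = 0.005556 kg/m³.
(x−vt)²/(4Dt) = (151.65)²/(4 × 1.72 × 2470) = 1.353; exp(−1.353) = 0.2585.
C = 0.005556 × 0.2585 = 0.00144 kg/m³.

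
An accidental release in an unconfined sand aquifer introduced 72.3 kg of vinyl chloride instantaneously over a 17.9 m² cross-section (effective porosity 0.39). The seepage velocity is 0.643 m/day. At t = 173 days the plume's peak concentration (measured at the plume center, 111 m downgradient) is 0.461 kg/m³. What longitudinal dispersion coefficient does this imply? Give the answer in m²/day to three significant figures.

At the plume center C_max = M/(n_e·A·√(4πDt)), so D = M²/(4πt·(n_e·A·C_max)²).
n_e·A·C_max = 0.39 × 17.9 × 0.461 = 3.218 kg/m.
D = 72.3²/(4π × 173 × 3.218²) = 0.232 m²/day.

0.232 m²/day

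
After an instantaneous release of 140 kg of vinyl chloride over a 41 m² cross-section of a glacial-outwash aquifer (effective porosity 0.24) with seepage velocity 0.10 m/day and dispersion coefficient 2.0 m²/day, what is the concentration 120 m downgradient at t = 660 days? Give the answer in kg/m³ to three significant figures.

For an instantaneous plane source, C(x,t) = M/(n_e·A·√(4πDt)) · exp(−(x−vt)²/(4Dt)), with n_e·A the pore (flow) area.
Plume center vt = 0.10 × 660 = 66 m, so the well at 120 m is 54 m downgradient of the peak.
√(4πDt) = 128.8 m, giving peak height M/(n_e·A·√(4πDt)) = 140/(0.24 × 41 × 128.8) = 0.1105 kg/m³.
(x−vt)²/(4Dt) = (54)²/(4 × 2.0 × 660) = 0.5523; exp(−0.5523) = 0.5756.
C = 0.1105 × 0.5756 = 0.0636 kg/m³.

0.0636 kg/m³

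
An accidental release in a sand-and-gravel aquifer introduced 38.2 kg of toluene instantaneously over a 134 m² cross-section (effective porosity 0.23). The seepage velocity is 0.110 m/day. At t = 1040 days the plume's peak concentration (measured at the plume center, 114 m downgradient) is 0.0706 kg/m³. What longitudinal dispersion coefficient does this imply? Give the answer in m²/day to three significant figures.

At the plume center C_max = M/(n_e·A·√(4πDt)), so D = M²/(4πt·(n_e·A·C_max)²).
n_e·A·C_max = 0.23 × 134 × 0.0706 = 2.176 kg/m.
D = 38.2²/(4π × 1040 × 2.176²) = 0.0236 m²/day.

0.0236 m²/day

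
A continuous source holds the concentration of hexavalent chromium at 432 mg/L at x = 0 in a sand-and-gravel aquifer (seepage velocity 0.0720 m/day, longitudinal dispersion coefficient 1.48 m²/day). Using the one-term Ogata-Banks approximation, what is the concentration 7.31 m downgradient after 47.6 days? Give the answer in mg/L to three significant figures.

For a continuous step input, C/C₀ ≈ ½·erfc((x−vt)/(2√(Dt))).
vt = 0.0720 × 47.6 = 3.4272 m and 2√(Dt) = 2√(1.48 × 47.6) = 16.79 m.
Argument (x−vt)/(2√(Dt)) = (7.31 − 3.4272)/16.79 = 0.2313; ½·erfc(0.2313) = 0.3718.
C = 432 × 0.3718 = 161 mg/L.

161 mg/L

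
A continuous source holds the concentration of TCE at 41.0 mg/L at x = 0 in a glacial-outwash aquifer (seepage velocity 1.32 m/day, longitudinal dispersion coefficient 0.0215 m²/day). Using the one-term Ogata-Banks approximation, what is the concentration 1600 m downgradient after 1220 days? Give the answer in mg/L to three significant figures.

37.9 mg/L

For a continuous step input, C/C₀ ≈ ½·erfc((x−vt)/(2√(Dt))).
vt = 1.32 × 1220 = 1610.4 m and 2√(Dt) = 2√(0.0215 × 1220) = 10.24 m.
Argument (x−vt)/(2√(Dt)) = (1600 − 1610.4)/10.24 = -1.016; ½·erfc(-1.016) = 0.9246.
C = 41.0 × 0.9246 = 37.9 mg/L.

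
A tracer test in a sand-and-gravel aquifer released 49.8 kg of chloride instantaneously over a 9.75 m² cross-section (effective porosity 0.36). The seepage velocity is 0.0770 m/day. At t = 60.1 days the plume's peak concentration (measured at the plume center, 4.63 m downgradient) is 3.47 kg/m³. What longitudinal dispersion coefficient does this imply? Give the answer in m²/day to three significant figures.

0.0221 m²/day

At the plume center C_max = M/(n_e·A·√(4πDt)), so D = M²/(4πt·(n_e·A·C_max)²).
n_e·A·C_max = 0.36 × 9.75 × 3.47 = 12.18 kg/m.
D = 49.8²/(4π × 60.1 × 12.18²) = 0.0221 m²/day.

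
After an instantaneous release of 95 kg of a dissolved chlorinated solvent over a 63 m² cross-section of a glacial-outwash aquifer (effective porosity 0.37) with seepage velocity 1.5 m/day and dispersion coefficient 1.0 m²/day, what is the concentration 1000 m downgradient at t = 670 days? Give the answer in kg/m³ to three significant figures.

0.0440 kg/m³

For an instantaneous plane source, C(x,t) = M/(n_e·A·√(4πDt)) · exp(−(x−vt)²/(4Dt)), with n_e·A the pore (flow) area.
Plume center vt = 1.5 × 670 = 1005 m, so the well at 1000 m is 5 m upgradient of the peak.
√(4πDt) = 91.76 m, giving peak height M/(n_e·A·√(4πDt)) = 95/(0.37 × 63 × 91.76) = 0.04441 kg/m³.
(x−vt)²/(4Dt) = (-5)²/(4 × 1.0 × 670) = 0.009328; exp(−0.009328) = 0.9907.
C = 0.04441 × 0.9907 = 0.0440 kg/m³.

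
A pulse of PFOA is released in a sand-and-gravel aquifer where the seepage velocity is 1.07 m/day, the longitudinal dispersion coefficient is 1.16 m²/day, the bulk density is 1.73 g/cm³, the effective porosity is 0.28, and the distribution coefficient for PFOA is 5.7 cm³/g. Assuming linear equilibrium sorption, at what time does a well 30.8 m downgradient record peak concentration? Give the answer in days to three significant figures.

Retardation factor R = 1 + ρ_b·K_d/n = 1 + 1.73 × 5.7/0.28 = 36.22.
Sorption retards both mechanisms: v_R = v/R = 0.02954 m/day, D_R = D/R = 0.03203 m²/day.
Peak time from v_R²t² + 2D_R t − x² = 0: t = (√(D_R² + v_R²x²) − D_R)/v_R².
√(D_R² + v_R²x²) = √(0.03203² + 0.02954² × 30.8²) = 0.9104; v_R² = 0.0008726.
t = (0.9104 − 0.03203)/0.0008726 = 1010 days.

1010 days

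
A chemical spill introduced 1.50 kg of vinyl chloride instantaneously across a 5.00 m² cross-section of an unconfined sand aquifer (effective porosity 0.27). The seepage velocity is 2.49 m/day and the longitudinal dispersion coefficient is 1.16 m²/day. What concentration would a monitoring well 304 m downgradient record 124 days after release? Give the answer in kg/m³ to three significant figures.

0.0251 kg/m³

For an instantaneous plane source, C(x,t) = M/(n_e·A·√(4πDt)) · exp(−(x−vt)²/(4Dt)), with n_e·A the pore (flow) area.
Plume center vt = 2.49 × 124 = 308.76 m, so the well at 304 m is 4.76 m upgradient of the peak.
√(4πDt) = 42.52 m, giving peak height M/(n_e·A·√(4πDt)) = 1.50/(0.27 × 5.00 × 42.52) = 0.02613 kg/m³.
(x−vt)²/(4Dt) = (-4.76)²/(4 × 1.16 × 124) = 0.03938; exp(−0.03938) = 0.9614.
C = 0.02613 × 0.9614 = 0.0251 kg/m³.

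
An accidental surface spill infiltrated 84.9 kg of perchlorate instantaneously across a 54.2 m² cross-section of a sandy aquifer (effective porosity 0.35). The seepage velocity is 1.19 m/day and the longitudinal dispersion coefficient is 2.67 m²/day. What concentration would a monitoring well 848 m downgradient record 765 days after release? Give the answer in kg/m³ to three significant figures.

0.0174 kg/m³

For an instantaneous plane source, C(x,t) = M/(n_e·A·√(4πDt)) · exp(−(x−vt)²/(4Dt)), with n_e·A the pore (flow) area.
Plume center vt = 1.19 × 765 = 910.35 m, so the well at 848 m is 62.35 m upgradient of the peak.
√(4πDt) = 160.2 m, giving peak height M/(n_e·A·√(4πDt)) = 84.9/(0.35 × 54.2 × 160.2) = 0.02794 kg/m³.
(x−vt)²/(4Dt) = (-62.35)²/(4 × 2.67 × 765) = 0.4758; exp(−0.4758) = 0.6214.
C = 0.02794 × 0.6214 = 0.0174 kg/m³.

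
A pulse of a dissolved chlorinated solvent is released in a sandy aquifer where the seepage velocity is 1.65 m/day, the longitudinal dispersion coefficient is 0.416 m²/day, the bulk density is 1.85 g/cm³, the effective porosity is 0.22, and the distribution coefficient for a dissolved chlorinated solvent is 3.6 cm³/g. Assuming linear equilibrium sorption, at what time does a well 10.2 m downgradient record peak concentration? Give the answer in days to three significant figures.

Retardation factor R = 1 + ρ_b·K_d/n = 1 + 1.85 × 3.6/0.22 = 31.27.
Sorption retards both mechanisms: v_R = v/R = 0.05277 m/day, D_R = D/R = 0.01330 m²/day.
Peak time from v_R²t² + 2D_R t − x² = 0: t = (√(D_R² + v_R²x²) − D_R)/v_R².
√(D_R² + v_R²x²) = √(0.01330² + 0.05277² × 10.2²) = 0.5384; v_R² = 0.002785.
t = (0.5384 − 0.01330)/0.002785 = 189 days.

189 days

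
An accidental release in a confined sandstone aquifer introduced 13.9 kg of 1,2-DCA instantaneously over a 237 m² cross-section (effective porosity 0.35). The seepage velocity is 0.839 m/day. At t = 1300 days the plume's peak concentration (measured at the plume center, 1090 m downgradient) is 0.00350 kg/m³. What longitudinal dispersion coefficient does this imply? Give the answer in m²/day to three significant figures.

0.140 m²/day

At the plume center C_max = M/(n_e·A·√(4πDt)), so D = M²/(4πt·(n_e·A·C_max)²).
n_e·A·C_max = 0.35 × 237 × 0.00350 = 0.2903 kg/m.
D = 13.9²/(4π × 1300 × 0.2903²) = 0.140 m²/day.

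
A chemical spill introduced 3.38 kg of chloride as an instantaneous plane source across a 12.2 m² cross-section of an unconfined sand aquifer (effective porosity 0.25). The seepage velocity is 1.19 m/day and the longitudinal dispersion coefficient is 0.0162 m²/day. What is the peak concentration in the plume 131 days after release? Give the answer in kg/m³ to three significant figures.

0.215 kg/m³

The peak of an instantaneous 1D plume sits at x = vt; there the Gaussian factor is 1 and C_max = M/(n_e·A·√(4πDt)), where n_e·A is the pore area the mass is dissolved in.
√(4πDt) = √(4π × 0.0162 × 131) = 5.164 m, so C_max = 3.38/(0.25 × 12.2 × 5.164) = 0.215 kg/m³.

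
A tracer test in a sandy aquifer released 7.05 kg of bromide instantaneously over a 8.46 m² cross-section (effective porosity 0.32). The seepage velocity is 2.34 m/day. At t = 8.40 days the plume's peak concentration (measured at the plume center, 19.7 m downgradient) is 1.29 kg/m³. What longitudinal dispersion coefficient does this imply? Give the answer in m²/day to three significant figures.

0.0386 m²/day

At the plume center C_max = M/(n_e·A·√(4πDt)), so D = M²/(4πt·(n_e·A·C_max)²).
n_e·A·C_max = 0.32 × 8.46 × 1.29 = 3.492 kg/m.
D = 7.05²/(4π × 8.40 × 3.492²) = 0.0386 m²/day.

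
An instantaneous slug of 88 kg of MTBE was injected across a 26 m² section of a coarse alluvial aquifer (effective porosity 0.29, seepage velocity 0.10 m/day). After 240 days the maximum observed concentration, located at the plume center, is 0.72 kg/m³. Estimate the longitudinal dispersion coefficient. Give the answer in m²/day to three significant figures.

At the plume center C_max = M/(n_e·A·√(4πDt)), so D = M²/(4πt·(n_e·A·C_max)²).
n_e·A·C_max = 0.29 × 26 × 0.72 = 5.429 kg/m.
D = 88²/(4π × 240 × 5.429²) = 0.0871 m²/day.

0.0871 m²/day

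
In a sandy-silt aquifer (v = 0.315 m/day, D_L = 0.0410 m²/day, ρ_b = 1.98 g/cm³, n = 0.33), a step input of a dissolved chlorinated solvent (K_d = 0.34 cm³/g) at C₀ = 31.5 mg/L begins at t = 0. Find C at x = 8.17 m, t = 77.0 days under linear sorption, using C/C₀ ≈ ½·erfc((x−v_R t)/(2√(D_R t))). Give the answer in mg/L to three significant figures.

Retardation factor R = 1 + ρ_b·K_d/n = 1 + 1.98 × 0.34/0.33 = 3.040.
Sorption retards both mechanisms: v_R = v/R = 0.1036 m/day, D_R = D/R = 0.01349 m²/day.
v_R·t = 0.1036 × 77.0 = 7.9772 m; 2√(D_R t) = 2.038 m; argument = (8.17 − 7.9772)/2.038 = 0.09460.
C = C₀ × ½·erfc(0.09460) = 31.5 × 0.4468 = 14.1 mg/L.

14.1 mg/L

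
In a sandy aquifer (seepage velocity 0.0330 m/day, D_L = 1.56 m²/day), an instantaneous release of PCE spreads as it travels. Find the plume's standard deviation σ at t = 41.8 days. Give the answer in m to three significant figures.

11.4 m

Dispersive spreading gives a Gaussian with σ² = 2Dt; advection only shifts the center.
σ = √(2 × 1.56 × 41.8) = 11.4 m.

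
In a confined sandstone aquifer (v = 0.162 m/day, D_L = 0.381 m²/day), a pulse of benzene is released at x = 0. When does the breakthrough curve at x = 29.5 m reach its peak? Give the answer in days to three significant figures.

For the 1D instantaneous-source solution, setting ∂C/∂t = 0 at fixed x gives v²t² + 2Dt − x² = 0, so t = (√(D² + v²x²) − D)/v².
√(D² + v²x²) = √(0.381² + 0.162² × 29.5²) = 4.794; v² = 0.026244.
t = (4.794 − 0.381)/0.026244 = 168 days (vs. the pure-advection estimate x/v = 182 d).

168 days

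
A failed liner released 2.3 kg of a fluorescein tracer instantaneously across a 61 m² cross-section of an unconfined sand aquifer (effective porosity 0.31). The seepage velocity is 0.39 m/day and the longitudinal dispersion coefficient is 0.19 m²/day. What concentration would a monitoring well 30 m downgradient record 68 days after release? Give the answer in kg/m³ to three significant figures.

0.00755 kg/m³

For an instantaneous plane source, C(x,t) = M/(n_e·A·√(4πDt)) · exp(−(x−vt)²/(4Dt)), with n_e·A the pore (flow) area.
Plume center vt = 0.39 × 68 = 26.52 m, so the well at 30 m is 3.48 m downgradient of the peak.
√(4πDt) = 12.74 m, giving peak height M/(n_e·A·√(4πDt)) = 2.3/(0.31 × 61 × 12.74) = 0.009547 kg/m³.
(x−vt)²/(4Dt) = (3.48)²/(4 × 0.19 × 68) = 0.2343; exp(−0.2343) = 0.7911.
C = 0.009547 × 0.7911 = 0.00755 kg/m³.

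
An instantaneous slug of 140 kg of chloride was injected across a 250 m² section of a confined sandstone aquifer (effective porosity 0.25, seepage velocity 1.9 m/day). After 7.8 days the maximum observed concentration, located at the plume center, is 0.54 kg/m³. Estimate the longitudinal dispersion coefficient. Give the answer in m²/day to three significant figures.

At the plume center C_max = M/(n_e·A·√(4πDt)), so D = M²/(4πt·(n_e·A·C_max)²).
n_e·A·C_max = 0.25 × 250 × 0.54 = 33.75 kg/m.
D = 140²/(4π × 7.8 × 33.75²) = 0.176 m²/day.

0.176 m²/day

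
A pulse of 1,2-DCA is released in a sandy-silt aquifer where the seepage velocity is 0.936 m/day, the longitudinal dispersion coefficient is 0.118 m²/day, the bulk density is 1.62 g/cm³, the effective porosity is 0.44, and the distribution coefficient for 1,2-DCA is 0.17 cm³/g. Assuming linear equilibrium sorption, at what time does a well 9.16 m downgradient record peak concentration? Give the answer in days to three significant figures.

15.7 days

Retardation factor R = 1 + ρ_b·K_d/n = 1 + 1.62 × 0.17/0.44 = 1.626.
Sorption retards both mechanisms: v_R = v/R = 0.5756 m/day, D_R = D/R = 0.07257 m²/day.
Peak time from v_R²t² + 2D_R t − x² = 0: t = (√(D_R² + v_R²x²) − D_R)/v_R².
√(D_R² + v_R²x²) = √(0.07257² + 0.5756² × 9.16²) = 5.273; v_R² = 0.3313.
t = (5.273 − 0.07257)/0.3313 = 15.7 days.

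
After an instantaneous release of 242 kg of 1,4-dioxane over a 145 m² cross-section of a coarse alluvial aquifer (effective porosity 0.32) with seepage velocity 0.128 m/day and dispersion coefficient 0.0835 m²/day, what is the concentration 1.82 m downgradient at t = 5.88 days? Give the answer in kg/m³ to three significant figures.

1.18 kg/m³

For an instantaneous plane source, C(x,t) = M/(n_e·A·√(4πDt)) · exp(−(x−vt)²/(4Dt)), with n_e·A the pore (flow) area.
Plume center vt = 0.128 × 5.88 = 0.75264 m, so the well at 1.82 m is 1.06736 m downgradient of the peak.
√(4πDt) = 2.484 m, giving peak height M/(n_e·A·√(4πDt)) = 242/(0.32 × 145 × 2.484) = 2.100 kg/m³.
(x−vt)²/(4Dt) = (1.06736)²/(4 × 0.0835 × 5.88) = 0.5801; exp(−0.5801) = 0.5598.
C = 2.100 × 0.5598 = 1.18 kg/m³.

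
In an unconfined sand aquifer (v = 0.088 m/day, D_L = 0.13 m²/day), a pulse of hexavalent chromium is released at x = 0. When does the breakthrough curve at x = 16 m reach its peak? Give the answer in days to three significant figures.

166 days

For the 1D instantaneous-source solution, setting ∂C/∂t = 0 at fixed x gives v²t² + 2Dt − x² = 0, so t = (√(D² + v²x²) − D)/v².
√(D² + v²x²) = √(0.13² + 0.088² × 16²) = 1.414; v² = 0.007744.
t = (1.414 − 0.13)/0.007744 = 166 days (vs. the pure-advection estimate x/v = 182 d).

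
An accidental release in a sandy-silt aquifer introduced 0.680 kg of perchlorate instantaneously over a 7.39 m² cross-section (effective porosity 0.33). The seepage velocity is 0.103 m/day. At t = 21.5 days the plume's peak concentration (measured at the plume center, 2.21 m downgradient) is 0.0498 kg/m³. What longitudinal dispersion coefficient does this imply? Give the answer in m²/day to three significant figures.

At the plume center C_max = M/(n_e·A·√(4πDt)), so D = M²/(4πt·(n_e·A·C_max)²).
n_e·A·C_max = 0.33 × 7.39 × 0.0498 = 0.1214 kg/m.
D = 0.680²/(4π × 21.5 × 0.1214²) = 0.116 m²/day.

0.116 m²/day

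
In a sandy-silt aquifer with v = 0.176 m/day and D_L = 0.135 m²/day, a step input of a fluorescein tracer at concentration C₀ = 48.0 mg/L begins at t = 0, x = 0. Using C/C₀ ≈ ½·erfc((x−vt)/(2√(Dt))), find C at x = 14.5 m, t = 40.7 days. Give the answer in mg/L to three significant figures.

For a continuous step input, C/C₀ ≈ ½·erfc((x−vt)/(2√(Dt))).
vt = 0.176 × 40.7 = 7.1632 m and 2√(Dt) = 2√(0.135 × 40.7) = 4.688 m.
Argument (x−vt)/(2√(Dt)) = (14.5 − 7.1632)/4.688 = 1.565; ½·erfc(1.565) = 0.01344.
C = 48.0 × 0.01344 = 0.645 mg/L.

0.645 mg/L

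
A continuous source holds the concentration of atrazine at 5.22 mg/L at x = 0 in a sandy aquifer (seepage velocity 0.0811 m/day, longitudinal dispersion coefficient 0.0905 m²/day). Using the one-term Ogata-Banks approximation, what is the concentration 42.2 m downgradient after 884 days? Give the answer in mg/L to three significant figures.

5.17 mg/L

For a continuous step input, C/C₀ ≈ ½·erfc((x−vt)/(2√(Dt))).
vt = 0.0811 × 884 = 71.6924 m and 2√(Dt) = 2√(0.0905 × 884) = 17.89 m.
Argument (x−vt)/(2√(Dt)) = (42.2 − 71.6924)/17.89 = -1.649; ½·erfc(-1.649) = 0.9902.
C = 5.22 × 0.9902 = 5.17 mg/L.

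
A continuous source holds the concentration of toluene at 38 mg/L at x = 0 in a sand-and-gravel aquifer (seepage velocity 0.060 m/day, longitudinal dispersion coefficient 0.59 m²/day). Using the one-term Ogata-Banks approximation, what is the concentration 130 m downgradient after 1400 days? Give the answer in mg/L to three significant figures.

For a continuous step input, C/C₀ ≈ ½·erfc((x−vt)/(2√(Dt))).
vt = 0.060 × 1400 = 84 m and 2√(Dt) = 2√(0.59 × 1400) = 57.48 m.
Argument (x−vt)/(2√(Dt)) = (130 − 84)/57.48 = 0.8003; ½·erfc(0.8003) = 0.1289.
C = 38 × 0.1289 = 4.90 mg/L.

4.90 mg/L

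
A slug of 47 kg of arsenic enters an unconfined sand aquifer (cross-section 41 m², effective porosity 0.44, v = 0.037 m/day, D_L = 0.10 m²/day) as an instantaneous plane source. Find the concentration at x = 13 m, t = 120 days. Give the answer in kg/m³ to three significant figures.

0.0461 kg/m³

For an instantaneous plane source, C(x,t) = M/(n_e·A·√(4πDt)) · exp(−(x−vt)²/(4Dt)), with n_e·A the pore (flow) area.
Plume center vt = 0.037 × 120 = 4.44 m, so the well at 13 m is 8.56 m downgradient of the peak.
√(4πDt) = 12.28 m, giving peak height M/(n_e·A·√(4πDt)) = 47/(0.44 × 41 × 12.28) = 0.2122 kg/m³.
(x−vt)²/(4Dt) = (8.56)²/(4 × 0.10 × 120) = 1.527; exp(−1.527) = 0.2172.
C = 0.2122 × 0.2172 = 0.0461 kg/m³.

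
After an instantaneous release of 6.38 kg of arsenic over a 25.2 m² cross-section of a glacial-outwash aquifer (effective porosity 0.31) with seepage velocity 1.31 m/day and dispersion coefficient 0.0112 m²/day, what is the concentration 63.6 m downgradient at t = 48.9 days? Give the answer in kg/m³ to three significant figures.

0.283 kg/m³

For an instantaneous plane source, C(x,t) = M/(n_e·A·√(4πDt)) · exp(−(x−vt)²/(4Dt)), with n_e·A the pore (flow) area.
Plume center vt = 1.31 × 48.9 = 64.059 m, so the well at 63.6 m is 0.459 m upgradient of the peak.
√(4πDt) = 2.623 m, giving peak height M/(n_e·A·√(4πDt)) = 6.38/(0.31 × 25.2 × 2.623) = 0.3114 kg/m³.
(x−vt)²/(4Dt) = (-0.459)²/(4 × 0.0112 × 48.9) = 0.09617; exp(−0.09617) = 0.9083.
C = 0.3114 × 0.9083 = 0.283 kg/m³.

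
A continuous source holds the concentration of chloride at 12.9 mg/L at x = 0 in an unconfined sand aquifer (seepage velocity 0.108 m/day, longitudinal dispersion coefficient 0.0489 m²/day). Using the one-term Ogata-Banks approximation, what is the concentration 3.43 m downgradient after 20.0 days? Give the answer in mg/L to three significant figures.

2.35 mg/L

For a continuous step input, C/C₀ ≈ ½·erfc((x−vt)/(2√(Dt))).
vt = 0.108 × 20.0 = 2.16 m and 2√(Dt) = 2√(0.0489 × 20.0) = 1.978 m.
Argument (x−vt)/(2√(Dt)) = (3.43 − 2.16)/1.978 = 0.6421; ½·erfc(0.6421) = 0.1819.
C = 12.9 × 0.1819 = 2.35 mg/L.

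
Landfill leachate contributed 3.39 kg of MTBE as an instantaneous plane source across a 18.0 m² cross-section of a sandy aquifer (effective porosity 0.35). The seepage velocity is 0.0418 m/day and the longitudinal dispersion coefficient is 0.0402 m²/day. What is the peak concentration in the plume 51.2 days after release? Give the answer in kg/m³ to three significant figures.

The peak of an instantaneous 1D plume sits at x = vt; there the Gaussian factor is 1 and C_max = M/(n_e·A·√(4πDt)), where n_e·A is the pore area the mass is dissolved in.
√(4πDt) = √(4π × 0.0402 × 51.2) = 5.086 m, so C_max = 3.39/(0.35 × 18.0 × 5.086) = 0.106 kg/m³.

0.106 kg/m³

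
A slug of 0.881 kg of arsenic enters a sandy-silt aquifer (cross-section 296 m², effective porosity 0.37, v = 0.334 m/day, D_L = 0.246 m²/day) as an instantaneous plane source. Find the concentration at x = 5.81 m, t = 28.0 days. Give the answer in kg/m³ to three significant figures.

For an instantaneous plane source, C(x,t) = M/(n_e·A·√(4πDt)) · exp(−(x−vt)²/(4Dt)), with n_e·A the pore (flow) area.
Plume center vt = 0.334 × 28.0 = 9.352 m, so the well at 5.81 m is 3.542 m upgradient of the peak.
√(4πDt) = 9.304 m, giving peak height M/(n_e·A·√(4πDt)) = 0.881/(0.37 × 296 × 9.304) = 0.0008646 kg/m³.
(x−vt)²/(4Dt) = (-3.542)²/(4 × 0.246 × 28.0) = 0.4553; exp(−0.4553) = 0.6343.
C = 0.0008646 × 0.6343 = 0.000548 kg/m³.

0.000548 kg/m³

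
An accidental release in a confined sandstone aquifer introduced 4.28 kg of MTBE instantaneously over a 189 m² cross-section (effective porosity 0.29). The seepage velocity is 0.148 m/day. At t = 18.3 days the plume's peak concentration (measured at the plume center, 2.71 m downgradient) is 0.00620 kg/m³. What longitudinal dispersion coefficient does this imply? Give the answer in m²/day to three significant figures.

0.690 m²/day

At the plume center C_max = M/(n_e·A·√(4πDt)), so D = M²/(4πt·(n_e·A·C_max)²).
n_e·A·C_max = 0.29 × 189 × 0.00620 = 0.3398 kg/m.
D = 4.28²/(4π × 18.3 × 0.3398²) = 0.690 m²/day.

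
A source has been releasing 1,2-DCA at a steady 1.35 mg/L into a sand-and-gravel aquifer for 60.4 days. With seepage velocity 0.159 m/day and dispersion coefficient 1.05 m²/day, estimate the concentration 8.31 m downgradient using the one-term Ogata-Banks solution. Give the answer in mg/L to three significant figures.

For a continuous step input, C/C₀ ≈ ½·erfc((x−vt)/(2√(Dt))).
vt = 0.159 × 60.4 = 9.6036 m and 2√(Dt) = 2√(1.05 × 60.4) = 15.93 m.
Argument (x−vt)/(2√(Dt)) = (8.31 − 9.6036)/15.93 = -0.08121; ½·erfc(-0.08121) = 0.5457.
C = 1.35 × 0.5457 = 0.737 mg/L.

0.737 mg/L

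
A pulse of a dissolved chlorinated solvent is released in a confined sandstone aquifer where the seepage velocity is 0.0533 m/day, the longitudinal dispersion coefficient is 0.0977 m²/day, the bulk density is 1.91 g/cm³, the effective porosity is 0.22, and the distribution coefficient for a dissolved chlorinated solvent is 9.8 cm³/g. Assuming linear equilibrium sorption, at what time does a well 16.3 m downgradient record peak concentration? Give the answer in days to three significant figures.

Retardation factor R = 1 + ρ_b·K_d/n = 1 + 1.91 × 9.8/0.22 = 86.08.
Sorption retards both mechanisms: v_R = v/R = 0.0006192 m/day, D_R = D/R = 0.001135 m²/day.
Peak time from v_R²t² + 2D_R t − x² = 0: t = (√(D_R² + v_R²x²) − D_R)/v_R².
√(D_R² + v_R²x²) = √(0.001135² + 0.0006192² × 16.3²) = 0.01016; v_R² = 3.834e-07.
t = (0.01016 − 0.001135)/3.834e-07 = 23500 days.

23500 days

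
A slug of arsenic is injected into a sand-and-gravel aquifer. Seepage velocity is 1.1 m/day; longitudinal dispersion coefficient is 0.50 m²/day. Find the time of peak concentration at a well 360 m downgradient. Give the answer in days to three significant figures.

327 days

For the 1D instantaneous-source solution, setting ∂C/∂t = 0 at fixed x gives v²t² + 2Dt − x² = 0, so t = (√(D² + v²x²) − D)/v².
√(D² + v²x²) = √(0.50² + 1.1² × 360²) = 396.0; v² = 1.21.
t = (396.0 − 0.50)/1.21 = 327 days (vs. the pure-advection estimate x/v = 327 d).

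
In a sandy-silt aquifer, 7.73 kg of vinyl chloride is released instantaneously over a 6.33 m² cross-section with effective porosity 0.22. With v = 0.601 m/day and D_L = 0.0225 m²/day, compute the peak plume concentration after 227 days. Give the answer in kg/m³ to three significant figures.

The peak of an instantaneous 1D plume sits at x = vt; there the Gaussian factor is 1 and C_max = M/(n_e·A·√(4πDt)), where n_e·A is the pore area the mass is dissolved in.
√(4πDt) = √(4π × 0.0225 × 227) = 8.011 m, so C_max = 7.73/(0.22 × 6.33 × 8.011) = 0.693 kg/m³.

0.693 kg/m³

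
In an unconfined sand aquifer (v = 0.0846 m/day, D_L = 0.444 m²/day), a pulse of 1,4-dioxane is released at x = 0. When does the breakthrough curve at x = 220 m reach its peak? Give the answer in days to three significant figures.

2540 days

For the 1D instantaneous-source solution, setting ∂C/∂t = 0 at fixed x gives v²t² + 2Dt − x² = 0, so t = (√(D² + v²x²) − D)/v².
√(D² + v²x²) = √(0.444² + 0.0846² × 220²) = 18.62; v² = 0.00715716.
t = (18.62 − 0.444)/0.00715716 = 2540 days (vs. the pure-advection estimate x/v = 2600 d).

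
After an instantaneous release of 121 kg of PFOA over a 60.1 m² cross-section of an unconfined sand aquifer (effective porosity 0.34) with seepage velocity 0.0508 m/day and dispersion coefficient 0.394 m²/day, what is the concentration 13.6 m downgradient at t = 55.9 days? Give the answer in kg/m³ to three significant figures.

0.0956 kg/m³

For an instantaneous plane source, C(x,t) = M/(n_e·A·√(4πDt)) · exp(−(x−vt)²/(4Dt)), with n_e·A the pore (flow) area.
Plume center vt = 0.0508 × 55.9 = 2.83972 m, so the well at 13.6 m is 10.76028 m downgradient of the peak.
√(4πDt) = 16.64 m, giving peak height M/(n_e·A·√(4πDt)) = 121/(0.34 × 60.1 × 16.64) = 0.3559 kg/m³.
(x−vt)²/(4Dt) = (10.76028)²/(4 × 0.394 × 55.9) = 1.314; exp(−1.314) = 0.2687.
C = 0.3559 × 0.2687 = 0.0956 kg/m³.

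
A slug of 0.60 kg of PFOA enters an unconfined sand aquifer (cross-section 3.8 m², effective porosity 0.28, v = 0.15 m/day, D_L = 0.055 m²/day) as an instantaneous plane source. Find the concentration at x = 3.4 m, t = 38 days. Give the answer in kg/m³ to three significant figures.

For an instantaneous plane source, C(x,t) = M/(n_e·A·√(4πDt)) · exp(−(x−vt)²/(4Dt)), with n_e·A the pore (flow) area.
Plume center vt = 0.15 × 38 = 5.7 m, so the well at 3.4 m is 2.3 m upgradient of the peak.
√(4πDt) = 5.125 m, giving peak height M/(n_e·A·√(4πDt)) = 0.60/(0.28 × 3.8 × 5.125) = 0.1100 kg/m³.
(x−vt)²/(4Dt) = (-2.3)²/(4 × 0.055 × 38) = 0.6328; exp(−0.6328) = 0.5311.
C = 0.1100 × 0.5311 = 0.0584 kg/m³.

0.0584 kg/m³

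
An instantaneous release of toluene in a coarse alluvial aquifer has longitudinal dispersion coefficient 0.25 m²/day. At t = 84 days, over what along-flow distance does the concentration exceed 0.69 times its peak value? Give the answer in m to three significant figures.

The plume is Gaussian with σ = √(2Dt) = √(2 × 0.25 × 84) = 6.481 m.
C/C_peak = exp(−Δx²/(2σ²)) = 0.69 ⇒ Δx = σ·√(−2 ln 0.69) = 6.481 × 0.8615 = 5.583 m.
Width = 2Δx = 11.2 m.

11.2 m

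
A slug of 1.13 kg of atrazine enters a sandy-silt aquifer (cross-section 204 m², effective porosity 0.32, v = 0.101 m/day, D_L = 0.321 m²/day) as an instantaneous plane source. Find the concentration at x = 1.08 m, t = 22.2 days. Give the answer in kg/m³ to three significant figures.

For an instantaneous plane source, C(x,t) = M/(n_e·A·√(4πDt)) · exp(−(x−vt)²/(4Dt)), with n_e·A the pore (flow) area.
Plume center vt = 0.101 × 22.2 = 2.2422 m, so the well at 1.08 m is 1.1622 m upgradient of the peak.
√(4πDt) = 9.463 m, giving peak height M/(n_e·A·√(4πDt)) = 1.13/(0.32 × 204 × 9.463) = 0.001829 kg/m³.
(x−vt)²/(4Dt) = (-1.1622)²/(4 × 0.321 × 22.2) = 0.04739; exp(−0.04739) = 0.9537.
C = 0.001829 × 0.9537 = 0.00174 kg/m³.

0.00174 kg/m³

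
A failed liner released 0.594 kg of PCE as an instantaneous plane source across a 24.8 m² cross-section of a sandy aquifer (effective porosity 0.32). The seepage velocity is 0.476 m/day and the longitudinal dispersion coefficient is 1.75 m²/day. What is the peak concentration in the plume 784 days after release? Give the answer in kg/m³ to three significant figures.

The peak of an instantaneous 1D plume sits at x = vt; there the Gaussian factor is 1 and C_max = M/(n_e·A·√(4πDt)), where n_e·A is the pore area the mass is dissolved in.
√(4πDt) = √(4π × 1.75 × 784) = 131.3 m, so C_max = 0.594/(0.32 × 24.8 × 131.3) = 0.000570 kg/m³.

0.000570 kg/m³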